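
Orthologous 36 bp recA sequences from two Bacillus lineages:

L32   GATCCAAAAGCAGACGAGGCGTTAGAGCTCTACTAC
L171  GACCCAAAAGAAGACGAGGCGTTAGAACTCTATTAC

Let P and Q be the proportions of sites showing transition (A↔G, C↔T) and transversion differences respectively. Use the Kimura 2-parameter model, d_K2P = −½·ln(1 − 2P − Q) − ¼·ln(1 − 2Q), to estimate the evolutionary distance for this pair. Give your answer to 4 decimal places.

Mismatches occur at site 3 (T↔C, transition), site 11 (C↔A, transversion), site 27 (G↔A, transition), site 33 (C↔T, transition).
Of the 4 differences, 3 transitions and 1 transversion over 36 sites: P = 3/36 = 0.083333, Q = 1/36 = 0.027778.
d = −0.5·ln(0.805556) − 0.25·ln(0.944444) = −0.5·(-0.216223) − 0.25·(-0.057159) = 0.1224.

0.1224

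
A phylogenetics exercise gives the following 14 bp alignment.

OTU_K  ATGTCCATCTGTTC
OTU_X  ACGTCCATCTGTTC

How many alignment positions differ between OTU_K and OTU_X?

Differing sites — 2:T/C.
That gives 1 mismatch out of 14 aligned sites, so the Hamming distance is 1.

1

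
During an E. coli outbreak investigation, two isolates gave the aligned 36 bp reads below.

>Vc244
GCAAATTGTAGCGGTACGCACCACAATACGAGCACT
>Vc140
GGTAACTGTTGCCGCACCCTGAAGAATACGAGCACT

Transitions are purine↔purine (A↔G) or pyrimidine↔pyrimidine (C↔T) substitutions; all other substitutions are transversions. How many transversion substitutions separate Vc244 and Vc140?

The sequences differ at positions 2 (C/G, transversion), 3 (A/T, transversion), 6 (T/C, transition), 10 (A/T, transversion), 13 (G/C, transversion), 15 (T/C, transition), 18 (G/C, transversion), 20 (A/T, transversion), 21 (C/G, transversion), 22 (C/A, transversion), 24 (C/G, transversion).
Of the 11 differences, 2 transitions and 9 transversions, so the answer is 9.

9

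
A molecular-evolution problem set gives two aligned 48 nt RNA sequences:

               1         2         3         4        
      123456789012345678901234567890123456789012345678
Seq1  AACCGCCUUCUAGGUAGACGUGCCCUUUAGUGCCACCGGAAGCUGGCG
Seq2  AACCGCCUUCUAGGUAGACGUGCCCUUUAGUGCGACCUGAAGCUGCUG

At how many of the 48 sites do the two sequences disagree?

The sequences differ at positions 34 (C/G), 38 (G/U), 46 (G/C), 47 (C/U).
That gives 4 mismatches out of 48 aligned sites, so the Hamming distance is 4.

4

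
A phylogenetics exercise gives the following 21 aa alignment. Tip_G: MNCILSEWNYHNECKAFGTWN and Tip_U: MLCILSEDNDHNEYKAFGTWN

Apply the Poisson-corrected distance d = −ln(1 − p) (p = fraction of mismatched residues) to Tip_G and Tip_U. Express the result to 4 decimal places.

Differing sites — 2:N/L; 8:W/D; 10:Y/D; 14:C/Y.
p = 4/21 = 0.190476.
d = −ln(1 − 0.190476) = −ln(0.809524) = 0.2113.

0.2113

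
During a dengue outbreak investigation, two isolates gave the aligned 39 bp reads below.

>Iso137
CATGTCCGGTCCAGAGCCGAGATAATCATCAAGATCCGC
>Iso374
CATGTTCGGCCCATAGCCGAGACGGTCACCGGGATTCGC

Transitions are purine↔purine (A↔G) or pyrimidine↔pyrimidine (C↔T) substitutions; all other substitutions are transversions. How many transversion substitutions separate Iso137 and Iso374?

1

Mismatches occur at site 6 (C→T, transition), site 10 (T→C, transition), site 14 (G→T, transversion), site 23 (T→C, transition), site 24 (A→G, transition), site 25 (A→G, transition), site 29 (T→C, transition), site 31 (A→G, transition), site 32 (A→G, transition), site 36 (C→T, transition).
Of the 10 differences, 9 transitions and 1 transversion, so the answer is 1.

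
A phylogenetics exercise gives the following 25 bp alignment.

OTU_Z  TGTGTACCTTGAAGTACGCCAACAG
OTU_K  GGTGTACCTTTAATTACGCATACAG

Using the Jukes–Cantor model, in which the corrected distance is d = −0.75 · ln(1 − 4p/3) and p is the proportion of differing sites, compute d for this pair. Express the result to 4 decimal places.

Differing sites — 1:T/G; 11:G/T; 14:G/T; 20:C/A; 21:A/T.
p = 5/25 = 0.200000.
d = −0.75 · ln(1 − (4/3)·0.200000) = −0.75 · ln(0.733333) = −0.75 · (-0.310155) = 0.2326.

0.2326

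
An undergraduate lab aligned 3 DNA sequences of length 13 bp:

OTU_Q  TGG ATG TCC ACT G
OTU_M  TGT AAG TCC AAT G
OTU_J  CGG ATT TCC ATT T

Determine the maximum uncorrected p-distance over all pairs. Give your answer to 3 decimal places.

0.462

Pairwise Hamming distances:
  OTU_Q vs OTU_M: 3
  OTU_Q vs OTU_J: 4
  OTU_M vs OTU_J: 6
The largest is 6 mismatches, between OTU_M and OTU_J; p = 6/13 = 0.462.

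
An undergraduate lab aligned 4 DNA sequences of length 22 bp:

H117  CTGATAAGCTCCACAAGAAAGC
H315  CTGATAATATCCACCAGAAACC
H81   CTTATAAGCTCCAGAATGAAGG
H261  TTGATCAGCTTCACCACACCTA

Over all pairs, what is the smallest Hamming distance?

4

Pairwise Hamming distances:
  H117 vs H315: 4
  H117 vs H81: 5
  H117 vs H261: 9
  H315 vs H81: 9
  H315 vs H261: 10
  H81 vs H261: 12
The smallest is 4, between H117 and H315.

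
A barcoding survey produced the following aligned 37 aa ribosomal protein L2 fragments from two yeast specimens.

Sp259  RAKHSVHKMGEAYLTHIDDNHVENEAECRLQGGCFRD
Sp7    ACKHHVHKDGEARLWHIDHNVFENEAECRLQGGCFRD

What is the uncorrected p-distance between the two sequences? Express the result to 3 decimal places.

Mismatches occur at site 1 (R↔A), site 2 (A↔C), site 5 (S↔H), site 9 (M↔D), site 13 (Y↔R), site 15 (T↔W), site 19 (D↔H), site 21 (H↔V), site 22 (V↔F).
There are 9 differences over 37 sites, so p = 9/37 = 0.243.

0.243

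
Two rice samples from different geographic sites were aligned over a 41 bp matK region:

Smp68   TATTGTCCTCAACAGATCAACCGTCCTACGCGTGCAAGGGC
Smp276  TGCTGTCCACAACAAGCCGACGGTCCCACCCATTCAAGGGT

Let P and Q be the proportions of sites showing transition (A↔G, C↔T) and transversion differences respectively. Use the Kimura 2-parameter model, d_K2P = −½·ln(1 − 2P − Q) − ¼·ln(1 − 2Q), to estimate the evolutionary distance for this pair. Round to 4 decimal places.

0.4388

Differing sites — 2:A/G (Ti); 3:T/C (Ti); 9:T/A (Tv); 15:G/A (Ti); 16:A/G (Ti); 17:T/C (Ti); 19:A/G (Ti); 22:C/G (Tv); 27:T/C (Ti); 30:G/C (Tv); 32:G/A (Ti); 34:G/T (Tv); 41:C/T (Ti).
Of the 13 differences, 9 transitions and 4 transversions over 41 sites: P = 9/41 = 0.219512, Q = 4/41 = 0.097561.
d = −0.5·ln(0.463415) − 0.25·ln(0.804878) = −0.5·(-0.769132) − 0.25·(-0.217065) = 0.4388.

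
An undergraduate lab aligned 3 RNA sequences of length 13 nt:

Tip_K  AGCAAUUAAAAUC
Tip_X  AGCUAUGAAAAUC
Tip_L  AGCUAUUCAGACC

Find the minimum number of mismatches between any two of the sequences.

Pairwise Hamming distances:
  Tip_K vs Tip_X: 2
  Tip_K vs Tip_L: 4
  Tip_X vs Tip_L: 4
The smallest is 2, between Tip_K and Tip_X.

2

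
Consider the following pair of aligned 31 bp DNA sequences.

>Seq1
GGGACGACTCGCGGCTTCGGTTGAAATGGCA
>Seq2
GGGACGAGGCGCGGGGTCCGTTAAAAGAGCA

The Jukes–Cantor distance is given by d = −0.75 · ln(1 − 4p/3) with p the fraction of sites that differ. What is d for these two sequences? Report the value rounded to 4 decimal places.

0.3163

Mismatches occur at site 8 (C/G), site 9 (T/G), site 15 (C/G), site 16 (T/G), site 19 (G/C), site 23 (G/A), site 27 (T/G), site 28 (G/A).
p = 8/31 = 0.258065.
d = −0.75 · ln(1 − (4/3)·0.258065) = −0.75 · ln(0.655913) = −0.75 · (-0.421727) = 0.3163.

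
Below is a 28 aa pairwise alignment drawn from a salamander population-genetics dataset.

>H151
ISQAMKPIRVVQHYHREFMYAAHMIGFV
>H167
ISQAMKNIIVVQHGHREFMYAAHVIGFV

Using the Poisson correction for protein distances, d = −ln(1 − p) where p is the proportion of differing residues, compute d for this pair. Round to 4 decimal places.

Differing sites — 7:P/N; 9:R/I; 14:Y/G; 24:M/V.
p = 4/28 = 0.142857.
d = −ln(1 − 0.142857) = −ln(0.857143) = 0.1542.

0.1542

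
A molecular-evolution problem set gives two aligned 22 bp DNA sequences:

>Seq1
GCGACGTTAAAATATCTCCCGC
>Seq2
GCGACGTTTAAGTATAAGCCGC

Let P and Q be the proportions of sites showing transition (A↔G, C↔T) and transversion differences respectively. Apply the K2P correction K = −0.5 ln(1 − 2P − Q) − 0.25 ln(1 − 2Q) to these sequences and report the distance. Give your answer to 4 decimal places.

Differing sites — 9:A/T (Tv); 12:A/G (Ti); 16:C/A (Tv); 17:T/A (Tv); 18:C/G (Tv).
Of the 5 differences, 1 transition and 4 transversions over 22 sites: P = 1/22 = 0.045455, Q = 4/22 = 0.181818.
d = −0.5·ln(0.727272) − 0.25·ln(0.636364) = −0.5·(-0.318455) − 0.25·(-0.451985) = 0.2722.

0.2722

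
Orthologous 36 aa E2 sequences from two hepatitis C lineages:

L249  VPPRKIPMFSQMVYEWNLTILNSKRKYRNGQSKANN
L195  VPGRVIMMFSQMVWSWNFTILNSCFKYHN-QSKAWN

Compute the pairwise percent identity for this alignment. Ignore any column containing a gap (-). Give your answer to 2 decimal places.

Excluding the 1 gap column leaves 35 comparable sites.
Mismatches occur at site 3 (P/G), site 5 (K/V), site 7 (P/M), site 14 (Y/W), site 15 (E/S), site 18 (L/F), site 24 (K/C), site 25 (R/F), site 28 (R/H), site 35 (N/W).
25 of the 35 comparable sites match, so the percent identity is 25/35 × 100 = 71.43%.

71.43%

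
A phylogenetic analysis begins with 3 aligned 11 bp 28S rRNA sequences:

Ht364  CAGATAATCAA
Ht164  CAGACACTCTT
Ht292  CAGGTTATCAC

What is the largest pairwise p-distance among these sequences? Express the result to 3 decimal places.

0.545

Pairwise Hamming distances:
  Ht364 vs Ht164: 4
  Ht364 vs Ht292: 3
  Ht164 vs Ht292: 6
The largest is 6 mismatches, between Ht164 and Ht292; p = 6/11 = 0.545.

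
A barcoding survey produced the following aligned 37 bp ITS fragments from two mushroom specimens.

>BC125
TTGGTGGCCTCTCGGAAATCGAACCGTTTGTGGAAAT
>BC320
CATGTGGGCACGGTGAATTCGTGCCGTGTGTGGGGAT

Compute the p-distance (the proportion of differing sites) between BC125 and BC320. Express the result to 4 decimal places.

Differing sites — 1:T/C; 2:T/A; 3:G/T; 8:C/G; 10:T/A; 12:T/G; 13:C/G; 14:G/T; 18:A/T; 22:A/T; 23:A/G; 28:T/G; 34:A/G; 35:A/G.
There are 14 differences over 37 sites, so p = 14/37 = 0.3784.

0.3784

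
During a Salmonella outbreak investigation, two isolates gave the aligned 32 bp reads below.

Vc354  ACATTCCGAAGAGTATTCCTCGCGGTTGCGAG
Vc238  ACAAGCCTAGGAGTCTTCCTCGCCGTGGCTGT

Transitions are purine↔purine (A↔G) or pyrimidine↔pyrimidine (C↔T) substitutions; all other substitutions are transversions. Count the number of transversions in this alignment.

8

Differing sites — 4:T/A (Tv); 5:T/G (Tv); 8:G/T (Tv); 10:A/G (Ti); 15:A/C (Tv); 24:G/C (Tv); 27:T/G (Tv); 30:G/T (Tv); 31:A/G (Ti); 32:G/T (Tv).
Of the 10 differences, 2 transitions and 8 transversions, so the answer is 8.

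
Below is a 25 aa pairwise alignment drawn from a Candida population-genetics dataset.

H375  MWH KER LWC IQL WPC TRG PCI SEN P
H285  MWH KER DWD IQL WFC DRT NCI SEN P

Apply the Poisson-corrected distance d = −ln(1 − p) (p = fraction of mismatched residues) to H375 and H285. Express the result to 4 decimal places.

The sequences differ at positions 7 (L/D), 9 (C/D), 14 (P/F), 16 (T/D), 18 (G/T), 19 (P/N).
p = 6/25 = 0.240000.
d = −ln(1 − 0.240000) = −ln(0.760000) = 0.2744.

0.2744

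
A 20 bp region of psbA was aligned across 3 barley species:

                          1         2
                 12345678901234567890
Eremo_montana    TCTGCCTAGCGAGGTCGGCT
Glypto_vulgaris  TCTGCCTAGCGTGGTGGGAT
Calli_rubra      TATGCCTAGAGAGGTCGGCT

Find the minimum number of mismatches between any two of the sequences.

2

Pairwise Hamming distances:
  Eremo_montana vs Glypto_vulgaris: 3
  Eremo_montana vs Calli_rubra: 2
  Glypto_vulgaris vs Calli_rubra: 5
The smallest is 2, between Eremo_montana and Calli_rubra.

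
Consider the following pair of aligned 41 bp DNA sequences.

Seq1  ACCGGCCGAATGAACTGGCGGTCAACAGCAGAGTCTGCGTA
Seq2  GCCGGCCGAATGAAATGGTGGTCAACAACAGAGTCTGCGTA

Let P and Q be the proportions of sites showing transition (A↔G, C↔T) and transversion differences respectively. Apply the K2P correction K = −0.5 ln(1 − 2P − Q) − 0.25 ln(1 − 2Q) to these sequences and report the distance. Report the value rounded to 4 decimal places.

Mismatches occur at site 1 (A/G, transition), site 15 (C/A, transversion), site 19 (C/T, transition), site 28 (G/A, transition).
Of the 4 differences, 3 transitions and 1 transversion over 41 sites: P = 3/41 = 0.073171, Q = 1/41 = 0.024390.
d = −0.5·ln(0.829268) − 0.25·ln(0.951220) = −0.5·(-0.187212) − 0.25·(-0.050010) = 0.1061.

0.1061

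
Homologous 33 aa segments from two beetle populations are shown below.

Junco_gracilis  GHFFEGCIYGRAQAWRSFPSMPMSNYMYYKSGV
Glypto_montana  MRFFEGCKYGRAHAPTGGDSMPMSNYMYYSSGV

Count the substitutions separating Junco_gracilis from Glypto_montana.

10

The sequences differ at positions 1 (G/M), 2 (H/R), 8 (I/K), 13 (Q/H), 15 (W/P), 16 (R/T), 17 (S/G), 18 (F/G), 19 (P/D), 30 (K/S).
That gives 10 mismatches out of 33 aligned sites, so the Hamming distance is 10.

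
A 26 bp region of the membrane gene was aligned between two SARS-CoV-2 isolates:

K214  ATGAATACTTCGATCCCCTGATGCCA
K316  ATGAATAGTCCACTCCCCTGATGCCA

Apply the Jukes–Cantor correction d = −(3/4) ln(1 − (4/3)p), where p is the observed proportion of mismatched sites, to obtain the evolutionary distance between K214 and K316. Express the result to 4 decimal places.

0.1722

Mismatches occur at site 8 (C/G), site 10 (T/C), site 12 (G/A), site 13 (A/C).
p = 4/26 = 0.153846.
d = −0.75 · ln(1 − (4/3)·0.153846) = −0.75 · ln(0.794872) = −0.75 · (-0.229574) = 0.1722.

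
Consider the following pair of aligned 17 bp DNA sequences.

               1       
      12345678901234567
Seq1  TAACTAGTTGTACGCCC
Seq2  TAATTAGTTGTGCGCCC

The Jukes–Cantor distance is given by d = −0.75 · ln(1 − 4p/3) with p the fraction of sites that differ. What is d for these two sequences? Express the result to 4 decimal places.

0.1280

Differing sites — 4:C/T; 12:A/G.
p = 2/17 = 0.117647.
d = −0.75 · ln(1 − (4/3)·0.117647) = −0.75 · ln(0.843137) = −0.75 · (-0.170626) = 0.1280.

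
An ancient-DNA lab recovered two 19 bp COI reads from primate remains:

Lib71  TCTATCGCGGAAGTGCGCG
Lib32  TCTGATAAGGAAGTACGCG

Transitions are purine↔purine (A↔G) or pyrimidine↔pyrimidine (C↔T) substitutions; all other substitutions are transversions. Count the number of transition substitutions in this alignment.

The sequences differ at positions 4 (A/G, transition), 5 (T/A, transversion), 6 (C/T, transition), 7 (G/A, transition), 8 (C/A, transversion), 15 (G/A, transition).
Of the 6 differences, 4 transitions and 2 transversions, so the answer is 4.

4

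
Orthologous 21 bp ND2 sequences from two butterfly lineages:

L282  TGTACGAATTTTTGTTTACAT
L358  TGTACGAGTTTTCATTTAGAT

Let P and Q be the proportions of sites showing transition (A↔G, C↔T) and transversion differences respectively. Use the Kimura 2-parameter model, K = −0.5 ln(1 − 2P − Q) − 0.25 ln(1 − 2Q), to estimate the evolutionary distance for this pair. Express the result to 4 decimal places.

0.2278

Mismatches occur at site 8 (A/G, transition), site 13 (T/C, transition), site 14 (G/A, transition), site 19 (C/G, transversion).
Of the 4 differences, 3 transitions and 1 transversion over 21 sites: P = 3/21 = 0.142857, Q = 1/21 = 0.047619.
d = −0.5·ln(0.666667) − 0.25·ln(0.904762) = −0.5·(-0.405465) − 0.25·(-0.100083) = 0.2278.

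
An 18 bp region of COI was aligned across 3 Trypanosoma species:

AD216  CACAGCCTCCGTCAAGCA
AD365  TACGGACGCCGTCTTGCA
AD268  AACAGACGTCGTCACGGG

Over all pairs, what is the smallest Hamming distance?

Pairwise Hamming distances:
  AD216 vs AD365: 6
  AD216 vs AD268: 7
  AD365 vs AD268: 7
The smallest is 6, between AD216 and AD365.

6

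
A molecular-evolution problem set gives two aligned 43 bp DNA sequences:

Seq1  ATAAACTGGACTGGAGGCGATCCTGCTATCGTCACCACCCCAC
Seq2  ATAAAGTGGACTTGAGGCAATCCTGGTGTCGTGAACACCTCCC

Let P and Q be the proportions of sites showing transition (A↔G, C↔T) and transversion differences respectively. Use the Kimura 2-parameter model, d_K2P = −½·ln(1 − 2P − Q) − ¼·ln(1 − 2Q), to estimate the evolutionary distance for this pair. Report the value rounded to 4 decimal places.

Mismatches occur at site 6 (C↔G, transversion), site 13 (G↔T, transversion), site 19 (G↔A, transition), site 26 (C↔G, transversion), site 28 (A↔G, transition), site 33 (C↔G, transversion), site 35 (C↔A, transversion), site 40 (C↔T, transition), site 42 (A↔C, transversion).
Of the 9 differences, 3 transitions and 6 transversions over 43 sites: P = 3/43 = 0.069767, Q = 6/43 = 0.139535.
d = −0.5·ln(0.720931) − 0.25·ln(0.720930) = −0.5·(-0.327212) − 0.25·(-0.327213) = 0.2454.

0.2454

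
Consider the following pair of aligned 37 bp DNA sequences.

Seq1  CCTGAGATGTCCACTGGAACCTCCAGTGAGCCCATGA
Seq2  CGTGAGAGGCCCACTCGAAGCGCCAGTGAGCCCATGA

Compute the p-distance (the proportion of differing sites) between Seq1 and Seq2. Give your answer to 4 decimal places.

Mismatches occur at site 2 (C→G), site 8 (T→G), site 10 (T→C), site 16 (G→C), site 20 (C→G), site 22 (T→G).
There are 6 differences over 37 sites, so p = 6/37 = 0.1622.

0.1622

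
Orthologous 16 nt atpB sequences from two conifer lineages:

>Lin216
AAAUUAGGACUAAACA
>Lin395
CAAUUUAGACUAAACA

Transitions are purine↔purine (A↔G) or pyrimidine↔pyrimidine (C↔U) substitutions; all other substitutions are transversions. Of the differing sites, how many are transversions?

Mismatches occur at site 1 (A↔C, transversion), site 6 (A↔U, transversion), site 7 (G↔A, transition).
Of the 3 differences, 1 transition and 2 transversions, so the answer is 2.

2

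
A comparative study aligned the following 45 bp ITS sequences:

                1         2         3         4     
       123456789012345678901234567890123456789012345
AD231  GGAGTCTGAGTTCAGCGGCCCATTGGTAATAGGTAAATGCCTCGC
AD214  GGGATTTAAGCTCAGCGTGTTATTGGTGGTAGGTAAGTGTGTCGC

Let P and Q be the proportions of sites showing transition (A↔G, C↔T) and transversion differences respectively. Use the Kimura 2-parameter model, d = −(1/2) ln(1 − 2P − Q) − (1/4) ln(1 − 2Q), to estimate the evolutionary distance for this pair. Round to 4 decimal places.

The sequences differ at positions 3 (A/G, transition), 4 (G/A, transition), 6 (C/T, transition), 8 (G/A, transition), 11 (T/C, transition), 18 (G/T, transversion), 19 (C/G, transversion), 20 (C/T, transition), 21 (C/T, transition), 28 (A/G, transition), 29 (A/G, transition), 37 (A/G, transition), 40 (C/T, transition), 41 (C/G, transversion).
Of the 14 differences, 11 transitions and 3 transversions over 45 sites: P = 11/45 = 0.244444, Q = 3/45 = 0.066667.
d = −0.5·ln(0.444445) − 0.25·ln(0.866666) = −0.5·(-0.810929) − 0.25·(-0.143102) = 0.4412.

0.4412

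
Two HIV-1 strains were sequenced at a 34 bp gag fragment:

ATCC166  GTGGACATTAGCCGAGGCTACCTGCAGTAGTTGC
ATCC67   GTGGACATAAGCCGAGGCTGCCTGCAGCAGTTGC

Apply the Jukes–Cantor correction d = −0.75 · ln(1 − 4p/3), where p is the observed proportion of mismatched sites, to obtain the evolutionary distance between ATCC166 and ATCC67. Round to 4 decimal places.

0.0939

The sequences differ at positions 9 (T/A), 20 (A/G), 28 (T/C).
p = 3/34 = 0.088235.
d = −0.75 · ln(1 − (4/3)·0.088235) = −0.75 · ln(0.882353) = −0.75 · (-0.125163) = 0.0939.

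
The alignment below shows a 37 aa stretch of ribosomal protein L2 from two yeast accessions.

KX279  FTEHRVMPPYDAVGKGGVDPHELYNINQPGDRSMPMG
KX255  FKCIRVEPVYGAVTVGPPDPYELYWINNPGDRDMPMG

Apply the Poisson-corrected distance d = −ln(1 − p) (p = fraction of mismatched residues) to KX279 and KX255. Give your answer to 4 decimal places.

0.4754

Differing sites — 2:T/K; 3:E/C; 4:H/I; 7:M/E; 9:P/V; 11:D/G; 14:G/T; 15:K/V; 17:G/P; 18:V/P; 21:H/Y; 25:N/W; 28:Q/N; 33:S/D.
p = 14/37 = 0.378378.
d = −ln(1 − 0.378378) = −ln(0.621622) = 0.4754.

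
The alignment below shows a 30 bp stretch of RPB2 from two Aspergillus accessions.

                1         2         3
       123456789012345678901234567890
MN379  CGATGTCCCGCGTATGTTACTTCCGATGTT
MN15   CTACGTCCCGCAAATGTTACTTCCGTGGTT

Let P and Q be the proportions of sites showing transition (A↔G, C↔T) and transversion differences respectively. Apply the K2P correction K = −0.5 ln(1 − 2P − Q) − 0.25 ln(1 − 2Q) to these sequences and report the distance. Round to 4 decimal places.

0.2326

Differing sites — 2:G/T (Tv); 4:T/C (Ti); 12:G/A (Ti); 13:T/A (Tv); 26:A/T (Tv); 27:T/G (Tv).
Of the 6 differences, 2 transitions and 4 transversions over 30 sites: P = 2/30 = 0.066667, Q = 4/30 = 0.133333.
d = −0.5·ln(0.733333) − 0.25·ln(0.733334) = −0.5·(-0.310155) − 0.25·(-0.310154) = 0.2326.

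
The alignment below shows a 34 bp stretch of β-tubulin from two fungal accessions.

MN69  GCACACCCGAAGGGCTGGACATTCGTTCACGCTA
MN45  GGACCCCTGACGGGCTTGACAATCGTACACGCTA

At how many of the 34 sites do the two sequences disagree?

7

Differing sites — 2:C/G; 5:A/C; 8:C/T; 11:A/C; 17:G/T; 22:T/A; 27:T/A.
That gives 7 mismatches out of 34 aligned sites, so the Hamming distance is 7.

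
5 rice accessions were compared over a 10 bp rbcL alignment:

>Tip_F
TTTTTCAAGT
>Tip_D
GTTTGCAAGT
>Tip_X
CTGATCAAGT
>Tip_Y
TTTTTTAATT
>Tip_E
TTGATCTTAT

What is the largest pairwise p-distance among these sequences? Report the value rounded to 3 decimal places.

Pairwise Hamming distances:
  Tip_F vs Tip_D: 2
  Tip_F vs Tip_X: 3
  Tip_F vs Tip_Y: 2
  Tip_F vs Tip_E: 5
  Tip_D vs Tip_X: 4
  Tip_D vs Tip_Y: 4
  Tip_D vs Tip_E: 7
  Tip_X vs Tip_Y: 5
  Tip_X vs Tip_E: 4
  Tip_Y vs Tip_E: 6
The largest is 7 mismatches, between Tip_D and Tip_E; p = 7/10 = 0.700.

0.700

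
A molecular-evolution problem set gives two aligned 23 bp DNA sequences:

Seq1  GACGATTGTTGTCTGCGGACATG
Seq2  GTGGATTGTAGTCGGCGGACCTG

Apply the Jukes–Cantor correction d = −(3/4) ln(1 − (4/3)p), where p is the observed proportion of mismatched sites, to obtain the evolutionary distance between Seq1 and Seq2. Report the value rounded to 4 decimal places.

The sequences differ at positions 2 (A/T), 3 (C/G), 10 (T/A), 14 (T/G), 21 (A/C).
p = 5/23 = 0.217391.
d = −0.75 · ln(1 − (4/3)·0.217391) = −0.75 · ln(0.710145) = −0.75 · (-0.342286) = 0.2567.

0.2567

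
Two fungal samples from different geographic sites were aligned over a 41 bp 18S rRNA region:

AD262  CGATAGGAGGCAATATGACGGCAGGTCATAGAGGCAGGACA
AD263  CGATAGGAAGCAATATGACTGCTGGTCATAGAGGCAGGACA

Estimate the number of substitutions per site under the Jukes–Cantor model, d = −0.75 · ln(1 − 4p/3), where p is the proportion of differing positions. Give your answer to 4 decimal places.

0.0770

Differing sites — 9:G/A; 20:G/T; 23:A/T.
p = 3/41 = 0.073171.
d = −0.75 · ln(1 − (4/3)·0.073171) = −0.75 · ln(0.902439) = −0.75 · (-0.102654) = 0.0770.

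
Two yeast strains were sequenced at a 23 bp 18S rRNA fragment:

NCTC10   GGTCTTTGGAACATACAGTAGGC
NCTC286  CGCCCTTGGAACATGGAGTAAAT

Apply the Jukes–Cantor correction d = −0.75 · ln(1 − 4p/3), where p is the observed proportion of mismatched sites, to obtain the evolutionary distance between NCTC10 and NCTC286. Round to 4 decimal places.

Differing sites — 1:G/C; 3:T/C; 5:T/C; 15:A/G; 16:C/G; 21:G/A; 22:G/A; 23:C/T.
p = 8/23 = 0.347826.
d = −0.75 · ln(1 − (4/3)·0.347826) = −0.75 · ln(0.536232) = −0.75 · (-0.623188) = 0.4674.

0.4674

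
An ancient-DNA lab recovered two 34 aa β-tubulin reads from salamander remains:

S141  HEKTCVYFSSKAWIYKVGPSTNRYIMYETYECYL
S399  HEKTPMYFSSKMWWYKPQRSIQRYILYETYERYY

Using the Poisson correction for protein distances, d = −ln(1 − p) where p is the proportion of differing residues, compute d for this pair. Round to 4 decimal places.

Differing sites — 5:C/P; 6:V/M; 12:A/M; 14:I/W; 17:V/P; 18:G/Q; 19:P/R; 21:T/I; 22:N/Q; 26:M/L; 32:C/R; 34:L/Y.
p = 12/34 = 0.352941.
d = −ln(1 − 0.352941) = −ln(0.647059) = 0.4353.

0.4353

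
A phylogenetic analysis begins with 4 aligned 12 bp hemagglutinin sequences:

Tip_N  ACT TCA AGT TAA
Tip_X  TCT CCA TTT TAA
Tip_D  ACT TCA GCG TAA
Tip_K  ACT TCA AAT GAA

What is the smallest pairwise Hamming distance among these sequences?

2

Pairwise Hamming distances:
  Tip_N vs Tip_X: 4
  Tip_N vs Tip_D: 3
  Tip_N vs Tip_K: 2
  Tip_X vs Tip_D: 5
  Tip_X vs Tip_K: 5
  Tip_D vs Tip_K: 4
The smallest is 2, between Tip_N and Tip_K.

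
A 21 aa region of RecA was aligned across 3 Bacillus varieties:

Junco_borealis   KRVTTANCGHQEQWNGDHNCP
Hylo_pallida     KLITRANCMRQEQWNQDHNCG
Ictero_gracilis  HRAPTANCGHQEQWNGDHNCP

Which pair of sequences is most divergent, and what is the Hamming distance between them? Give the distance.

9

Pairwise Hamming distances:
  Junco_borealis vs Hylo_pallida: 7
  Junco_borealis vs Ictero_gracilis: 3
  Hylo_pallida vs Ictero_gracilis: 9
The largest is 9, between Hylo_pallida and Ictero_gracilis.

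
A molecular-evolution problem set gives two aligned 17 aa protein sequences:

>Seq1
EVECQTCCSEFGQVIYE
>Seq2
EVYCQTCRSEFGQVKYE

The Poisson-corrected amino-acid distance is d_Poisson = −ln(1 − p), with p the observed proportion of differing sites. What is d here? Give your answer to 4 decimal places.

0.1942

Mismatches occur at site 3 (E→Y), site 8 (C→R), site 15 (I→K).
p = 3/17 = 0.176471.
d = −ln(1 − 0.176471) = −ln(0.823529) = 0.1942.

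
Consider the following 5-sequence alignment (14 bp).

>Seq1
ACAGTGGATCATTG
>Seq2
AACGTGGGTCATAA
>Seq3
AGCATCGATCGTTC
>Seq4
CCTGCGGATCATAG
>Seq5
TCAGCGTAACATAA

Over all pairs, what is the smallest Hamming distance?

Pairwise Hamming distances:
  Seq1 vs Seq2: 5
  Seq1 vs Seq3: 6
  Seq1 vs Seq4: 4
  Seq1 vs Seq5: 6
  Seq2 vs Seq3: 7
  Seq2 vs Seq4: 6
  Seq2 vs Seq5: 7
  Seq3 vs Seq4: 9
  Seq3 vs Seq5: 11
  Seq4 vs Seq5: 5
The smallest is 4, between Seq1 and Seq4.

4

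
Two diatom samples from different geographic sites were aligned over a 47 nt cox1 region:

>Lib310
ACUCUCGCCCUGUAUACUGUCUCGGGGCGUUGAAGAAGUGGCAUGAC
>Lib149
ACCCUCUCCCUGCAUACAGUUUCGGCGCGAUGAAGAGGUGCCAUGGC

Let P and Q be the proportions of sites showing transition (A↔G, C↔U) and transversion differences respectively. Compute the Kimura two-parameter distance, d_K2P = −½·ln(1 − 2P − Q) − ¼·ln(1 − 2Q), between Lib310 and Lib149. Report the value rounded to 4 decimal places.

0.2520

The sequences differ at positions 3 (U/C, transition), 7 (G/U, transversion), 13 (U/C, transition), 18 (U/A, transversion), 21 (C/U, transition), 26 (G/C, transversion), 30 (U/A, transversion), 37 (A/G, transition), 41 (G/C, transversion), 46 (A/G, transition).
Of the 10 differences, 5 transitions and 5 transversions over 47 sites: P = 5/47 = 0.106383, Q = 5/47 = 0.106383.
d = −0.5·ln(0.680851) − 0.25·ln(0.787234) = −0.5·(-0.384412) − 0.25·(-0.239230) = 0.2520.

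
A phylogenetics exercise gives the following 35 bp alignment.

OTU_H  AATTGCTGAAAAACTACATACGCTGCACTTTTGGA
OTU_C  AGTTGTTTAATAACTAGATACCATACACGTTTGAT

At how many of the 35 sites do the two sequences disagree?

Differing sites — 2:A/G; 6:C/T; 8:G/T; 11:A/T; 17:C/G; 22:G/C; 23:C/A; 25:G/A; 29:T/G; 34:G/A; 35:A/T.
That gives 11 mismatches out of 35 aligned sites, so the Hamming distance is 11.

11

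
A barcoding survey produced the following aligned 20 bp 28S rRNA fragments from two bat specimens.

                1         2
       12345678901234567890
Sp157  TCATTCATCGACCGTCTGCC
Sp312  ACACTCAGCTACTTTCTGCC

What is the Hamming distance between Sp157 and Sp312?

Mismatches occur at site 1 (T↔A), site 4 (T↔C), site 8 (T↔G), site 10 (G↔T), site 13 (C↔T), site 14 (G↔T).
That gives 6 mismatches out of 20 aligned sites, so the Hamming distance is 6.

6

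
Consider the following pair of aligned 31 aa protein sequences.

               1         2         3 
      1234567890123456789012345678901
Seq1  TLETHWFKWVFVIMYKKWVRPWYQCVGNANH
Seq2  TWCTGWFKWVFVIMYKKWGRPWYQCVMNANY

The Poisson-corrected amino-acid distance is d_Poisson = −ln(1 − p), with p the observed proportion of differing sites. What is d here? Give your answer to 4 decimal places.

0.2151

The sequences differ at positions 2 (L/W), 3 (E/C), 5 (H/G), 19 (V/G), 27 (G/M), 31 (H/Y).
p = 6/31 = 0.193548.
d = −ln(1 − 0.193548) = −ln(0.806452) = 0.2151.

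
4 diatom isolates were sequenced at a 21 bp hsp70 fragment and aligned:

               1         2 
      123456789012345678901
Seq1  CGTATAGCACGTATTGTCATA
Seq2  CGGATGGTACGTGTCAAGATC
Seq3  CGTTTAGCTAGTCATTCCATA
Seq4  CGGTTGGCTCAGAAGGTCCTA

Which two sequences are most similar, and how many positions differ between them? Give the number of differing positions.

7

Pairwise Hamming distances:
  Seq1 vs Seq2: 9
  Seq1 vs Seq3: 7
  Seq1 vs Seq4: 9
  Seq2 vs Seq3: 13
  Seq2 vs Seq4: 13
  Seq3 vs Seq4: 10
The smallest is 7, between Seq1 and Seq3.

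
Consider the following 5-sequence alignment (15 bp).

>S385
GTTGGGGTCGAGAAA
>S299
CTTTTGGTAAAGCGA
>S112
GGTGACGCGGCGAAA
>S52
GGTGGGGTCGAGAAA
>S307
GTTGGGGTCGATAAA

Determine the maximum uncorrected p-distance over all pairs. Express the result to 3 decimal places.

Pairwise Hamming distances:
  S385 vs S299: 7
  S385 vs S112: 6
  S385 vs S52: 1
  S385 vs S307: 1
  S299 vs S112: 11
  S299 vs S52: 8
  S299 vs S307: 8
  S112 vs S52: 5
  S112 vs S307: 7
  S52 vs S307: 2
The largest is 11 mismatches, between S299 and S112; p = 11/15 = 0.733.

0.733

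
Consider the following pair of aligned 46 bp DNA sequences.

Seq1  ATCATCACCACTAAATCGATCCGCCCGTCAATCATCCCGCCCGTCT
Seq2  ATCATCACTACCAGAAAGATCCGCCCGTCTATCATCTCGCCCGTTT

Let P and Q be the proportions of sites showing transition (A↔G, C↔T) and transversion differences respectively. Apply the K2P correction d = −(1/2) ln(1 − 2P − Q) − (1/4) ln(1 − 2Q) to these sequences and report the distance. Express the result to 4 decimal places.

Mismatches occur at site 9 (C→T, transition), site 12 (T→C, transition), site 14 (A→G, transition), site 16 (T→A, transversion), site 17 (C→A, transversion), site 30 (A→T, transversion), site 37 (C→T, transition), site 45 (C→T, transition).
Of the 8 differences, 5 transitions and 3 transversions over 46 sites: P = 5/46 = 0.108696, Q = 3/46 = 0.065217.
d = −0.5·ln(0.717391) − 0.25·ln(0.869566) = −0.5·(-0.332134) − 0.25·(-0.139761) = 0.2010.

0.2010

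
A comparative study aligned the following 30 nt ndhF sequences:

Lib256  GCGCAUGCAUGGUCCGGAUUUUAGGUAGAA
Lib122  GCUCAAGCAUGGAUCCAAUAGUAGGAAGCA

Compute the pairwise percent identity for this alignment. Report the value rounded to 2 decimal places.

66.67%

Differing sites — 3:G/U; 6:U/A; 13:U/A; 14:C/U; 16:G/C; 17:G/A; 20:U/A; 21:U/G; 26:U/A; 29:A/C.
20 of the 30 sites match, so the percent identity is 20/30 × 100 = 66.67%.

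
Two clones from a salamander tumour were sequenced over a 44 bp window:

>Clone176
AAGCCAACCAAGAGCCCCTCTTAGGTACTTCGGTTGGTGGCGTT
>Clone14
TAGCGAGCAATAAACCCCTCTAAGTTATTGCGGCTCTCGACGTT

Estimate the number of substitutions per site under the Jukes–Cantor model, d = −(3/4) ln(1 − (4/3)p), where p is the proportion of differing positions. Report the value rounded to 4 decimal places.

0.4975

Mismatches occur at site 1 (A↔T), site 5 (C↔G), site 7 (A↔G), site 9 (C↔A), site 11 (A↔T), site 12 (G↔A), site 14 (G↔A), site 22 (T↔A), site 25 (G↔T), site 28 (C↔T), site 30 (T↔G), site 34 (T↔C), site 36 (G↔C), site 37 (G↔T), site 38 (T↔C), site 40 (G↔A).
p = 16/44 = 0.363636.
d = −0.75 · ln(1 − (4/3)·0.363636) = −0.75 · ln(0.515152) = −0.75 · (-0.663293) = 0.4975.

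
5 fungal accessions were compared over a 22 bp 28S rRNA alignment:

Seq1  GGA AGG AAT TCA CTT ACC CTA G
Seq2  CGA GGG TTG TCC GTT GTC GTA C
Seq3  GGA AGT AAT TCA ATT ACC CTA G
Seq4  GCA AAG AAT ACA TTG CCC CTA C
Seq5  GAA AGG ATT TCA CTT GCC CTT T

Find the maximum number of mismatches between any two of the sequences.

14

Pairwise Hamming distances:
  Seq1 vs Seq2: 11
  Seq1 vs Seq3: 2
  Seq1 vs Seq4: 7
  Seq1 vs Seq5: 5
  Seq2 vs Seq3: 12
  Seq2 vs Seq4: 14
  Seq2 vs Seq5: 11
  Seq3 vs Seq4: 8
  Seq3 vs Seq5: 7
  Seq4 vs Seq5: 9
The largest is 14, between Seq2 and Seq4.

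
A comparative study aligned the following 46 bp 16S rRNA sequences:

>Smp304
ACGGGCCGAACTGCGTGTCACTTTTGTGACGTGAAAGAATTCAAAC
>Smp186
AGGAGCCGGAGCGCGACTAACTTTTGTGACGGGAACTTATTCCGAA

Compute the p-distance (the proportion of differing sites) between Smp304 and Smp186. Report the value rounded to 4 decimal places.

0.3261

Mismatches occur at site 2 (C↔G), site 4 (G↔A), site 9 (A↔G), site 11 (C↔G), site 12 (T↔C), site 16 (T↔A), site 17 (G↔C), site 19 (C↔A), site 32 (T↔G), site 36 (A↔C), site 37 (G↔T), site 38 (A↔T), site 43 (A↔C), site 44 (A↔G), site 46 (C↔A).
There are 15 differences over 46 sites, so p = 15/46 = 0.3261.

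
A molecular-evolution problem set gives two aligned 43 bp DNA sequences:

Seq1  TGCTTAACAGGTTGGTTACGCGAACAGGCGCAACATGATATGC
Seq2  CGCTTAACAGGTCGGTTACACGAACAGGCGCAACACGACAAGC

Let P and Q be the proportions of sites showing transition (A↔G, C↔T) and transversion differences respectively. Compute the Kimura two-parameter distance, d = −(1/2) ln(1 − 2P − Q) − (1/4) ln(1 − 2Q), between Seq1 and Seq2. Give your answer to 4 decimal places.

Differing sites — 1:T/C (Ti); 13:T/C (Ti); 20:G/A (Ti); 36:T/C (Ti); 39:T/C (Ti); 41:T/A (Tv).
Of the 6 differences, 5 transitions and 1 transversion over 43 sites: P = 5/43 = 0.116279, Q = 1/43 = 0.023256.
d = −0.5·ln(0.744186) − 0.25·ln(0.953488) = −0.5·(-0.295464) − 0.25·(-0.047628) = 0.1596.

0.1596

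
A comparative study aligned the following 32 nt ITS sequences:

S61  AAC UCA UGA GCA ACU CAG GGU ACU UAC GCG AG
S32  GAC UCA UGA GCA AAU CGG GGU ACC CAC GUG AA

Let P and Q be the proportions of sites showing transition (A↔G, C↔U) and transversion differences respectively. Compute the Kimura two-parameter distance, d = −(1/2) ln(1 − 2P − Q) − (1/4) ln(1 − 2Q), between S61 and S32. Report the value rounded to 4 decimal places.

The sequences differ at positions 1 (A/G, transition), 14 (C/A, transversion), 17 (A/G, transition), 24 (U/C, transition), 25 (U/C, transition), 29 (C/U, transition), 32 (G/A, transition).
Of the 7 differences, 6 transitions and 1 transversion over 32 sites: P = 6/32 = 0.187500, Q = 1/32 = 0.031250.
d = −0.5·ln(0.593750) − 0.25·ln(0.937500) = −0.5·(-0.521297) − 0.25·(-0.064539) = 0.2768.

0.2768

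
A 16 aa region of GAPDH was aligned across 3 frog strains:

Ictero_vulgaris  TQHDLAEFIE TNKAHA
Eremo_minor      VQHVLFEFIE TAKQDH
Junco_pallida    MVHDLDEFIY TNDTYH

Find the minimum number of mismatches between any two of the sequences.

7

Pairwise Hamming distances:
  Ictero_vulgaris vs Eremo_minor: 7
  Ictero_vulgaris vs Junco_pallida: 8
  Eremo_minor vs Junco_pallida: 9
The smallest is 7, between Ictero_vulgaris and Eremo_minor.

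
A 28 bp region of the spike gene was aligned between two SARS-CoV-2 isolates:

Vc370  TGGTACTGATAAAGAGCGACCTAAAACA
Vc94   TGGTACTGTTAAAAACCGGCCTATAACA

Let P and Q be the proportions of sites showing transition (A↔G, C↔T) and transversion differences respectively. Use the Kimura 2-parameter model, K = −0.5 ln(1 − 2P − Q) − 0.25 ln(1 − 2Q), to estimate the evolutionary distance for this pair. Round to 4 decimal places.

0.2041

The sequences differ at positions 9 (A/T, transversion), 14 (G/A, transition), 16 (G/C, transversion), 19 (A/G, transition), 24 (A/T, transversion).
Of the 5 differences, 2 transitions and 3 transversions over 28 sites: P = 2/28 = 0.071429, Q = 3/28 = 0.107143.
d = −0.5·ln(0.749999) − 0.25·ln(0.785714) = −0.5·(-0.287683) − 0.25·(-0.241162) = 0.2041.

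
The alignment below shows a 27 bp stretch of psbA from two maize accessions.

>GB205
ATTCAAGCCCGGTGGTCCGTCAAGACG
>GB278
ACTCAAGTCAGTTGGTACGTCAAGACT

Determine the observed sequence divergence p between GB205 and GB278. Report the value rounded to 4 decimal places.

0.2222

The sequences differ at positions 2 (T/C), 8 (C/T), 10 (C/A), 12 (G/T), 17 (C/A), 27 (G/T).
There are 6 differences over 27 sites, so p = 6/27 = 0.2222.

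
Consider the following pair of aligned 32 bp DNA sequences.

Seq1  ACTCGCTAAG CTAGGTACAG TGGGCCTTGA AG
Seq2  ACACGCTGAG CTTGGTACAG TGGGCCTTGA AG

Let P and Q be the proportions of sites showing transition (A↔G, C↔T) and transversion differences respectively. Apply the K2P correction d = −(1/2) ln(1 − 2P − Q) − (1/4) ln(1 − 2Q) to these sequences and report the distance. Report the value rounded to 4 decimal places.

0.1001

The sequences differ at positions 3 (T/A, transversion), 8 (A/G, transition), 13 (A/T, transversion).
Of the 3 differences, 1 transition and 2 transversions over 32 sites: P = 1/32 = 0.031250, Q = 2/32 = 0.062500.
d = −0.5·ln(0.875000) − 0.25·ln(0.875000) = −0.5·(-0.133531) − 0.25·(-0.133531) = 0.1001.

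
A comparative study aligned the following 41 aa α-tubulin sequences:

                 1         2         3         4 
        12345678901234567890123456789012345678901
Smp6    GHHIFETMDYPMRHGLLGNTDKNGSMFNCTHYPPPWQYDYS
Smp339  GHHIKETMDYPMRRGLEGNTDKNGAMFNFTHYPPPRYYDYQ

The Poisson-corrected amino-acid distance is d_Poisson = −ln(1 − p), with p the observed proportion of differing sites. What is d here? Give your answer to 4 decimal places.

0.2171

The sequences differ at positions 5 (F/K), 14 (H/R), 17 (L/E), 25 (S/A), 29 (C/F), 36 (W/R), 37 (Q/Y), 41 (S/Q).
p = 8/41 = 0.195122.
d = −ln(1 − 0.195122) = −ln(0.804878) = 0.2171.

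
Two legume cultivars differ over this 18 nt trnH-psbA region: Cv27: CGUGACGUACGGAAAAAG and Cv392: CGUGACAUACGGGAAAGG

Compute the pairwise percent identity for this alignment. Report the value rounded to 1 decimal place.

83.3%

Differing sites — 7:G/A; 13:A/G; 17:A/G.
15 of the 18 sites match, so the percent identity is 15/18 × 100 = 83.3%.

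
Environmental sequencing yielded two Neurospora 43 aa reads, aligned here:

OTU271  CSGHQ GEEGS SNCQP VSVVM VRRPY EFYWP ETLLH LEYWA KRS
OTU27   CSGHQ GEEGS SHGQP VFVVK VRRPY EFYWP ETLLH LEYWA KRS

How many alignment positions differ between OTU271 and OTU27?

4

Mismatches occur at site 12 (N↔H), site 13 (C↔G), site 17 (S↔F), site 20 (M↔K).
That gives 4 mismatches out of 43 aligned sites, so the Hamming distance is 4.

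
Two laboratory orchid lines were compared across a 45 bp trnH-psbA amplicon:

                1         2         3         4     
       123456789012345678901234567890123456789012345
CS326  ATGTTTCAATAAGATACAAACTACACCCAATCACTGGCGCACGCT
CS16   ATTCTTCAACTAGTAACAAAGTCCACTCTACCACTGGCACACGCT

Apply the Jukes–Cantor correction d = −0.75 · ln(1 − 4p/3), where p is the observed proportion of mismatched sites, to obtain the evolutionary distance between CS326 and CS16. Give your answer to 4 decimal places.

The sequences differ at positions 3 (G/T), 4 (T/C), 10 (T/C), 11 (A/T), 14 (A/T), 15 (T/A), 21 (C/G), 23 (A/C), 27 (C/T), 29 (A/T), 31 (T/C), 39 (G/A).
p = 12/45 = 0.266667.
d = −0.75 · ln(1 − (4/3)·0.266667) = −0.75 · ln(0.644444) = −0.75 · (-0.439367) = 0.3295.

0.3295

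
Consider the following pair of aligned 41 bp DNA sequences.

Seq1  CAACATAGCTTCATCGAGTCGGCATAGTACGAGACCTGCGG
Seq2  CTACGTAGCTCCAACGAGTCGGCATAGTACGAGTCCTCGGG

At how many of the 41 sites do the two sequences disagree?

Mismatches occur at site 2 (A/T), site 5 (A/G), site 11 (T/C), site 14 (T/A), site 34 (A/T), site 38 (G/C), site 39 (C/G).
That gives 7 mismatches out of 41 aligned sites, so the Hamming distance is 7.

7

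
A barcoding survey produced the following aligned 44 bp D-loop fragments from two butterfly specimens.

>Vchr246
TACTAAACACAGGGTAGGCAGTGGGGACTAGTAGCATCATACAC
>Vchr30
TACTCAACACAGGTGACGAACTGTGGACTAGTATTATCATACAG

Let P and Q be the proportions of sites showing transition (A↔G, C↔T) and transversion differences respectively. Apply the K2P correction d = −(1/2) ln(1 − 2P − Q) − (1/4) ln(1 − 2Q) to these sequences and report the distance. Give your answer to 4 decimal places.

0.2754

Differing sites — 5:A/C (Tv); 14:G/T (Tv); 15:T/G (Tv); 17:G/C (Tv); 19:C/A (Tv); 21:G/C (Tv); 24:G/T (Tv); 34:G/T (Tv); 35:C/T (Ti); 44:C/G (Tv).
Of the 10 differences, 1 transition and 9 transversions over 44 sites: P = 1/44 = 0.022727, Q = 9/44 = 0.204545.
d = −0.5·ln(0.750001) − 0.25·ln(0.590910) = −0.5·(-0.287681) − 0.25·(-0.526092) = 0.2754.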